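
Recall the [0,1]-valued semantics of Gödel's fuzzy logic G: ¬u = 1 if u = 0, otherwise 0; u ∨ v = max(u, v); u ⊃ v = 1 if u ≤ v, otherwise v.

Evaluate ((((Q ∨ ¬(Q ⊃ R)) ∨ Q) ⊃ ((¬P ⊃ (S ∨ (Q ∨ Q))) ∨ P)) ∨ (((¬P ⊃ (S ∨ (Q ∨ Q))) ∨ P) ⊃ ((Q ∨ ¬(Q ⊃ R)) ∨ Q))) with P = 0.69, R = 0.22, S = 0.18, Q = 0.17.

1.00

(Q ⊃ R): 0.17 ≤ 0.22, so result = 1
¬(Q ⊃ R): Gödel ¬ of 1 = 0 (operand ≠ 0)
(Q ∨ ¬(Q ⊃ R)) = max(0.17, 0) = 0.17
((Q ∨ ¬(Q ⊃ R)) ∨ Q) = max(0.17, 0.17) = 0.17
¬P: Gödel ¬ of 0.69 = 0 (operand ≠ 0)
(Q ∨ Q) = max(0.17, 0.17) = 0.17
(S ∨ (Q ∨ Q)) = max(0.18, 0.17) = 0.18
(¬P ⊃ (S ∨ (Q ∨ Q))): 0 ≤ 0.18, so result = 1
((¬P ⊃ (S ∨ (Q ∨ Q))) ∨ P) = max(1, 0.69) = 1
(((Q ∨ ¬(Q ⊃ R)) ∨ Q) ⊃ ((¬P ⊃ (S ∨ (Q ∨ Q))) ∨ P)): 0.17 ≤ 1, so result = 1
¬P: Gödel ¬ of 0.69 = 0 (operand ≠ 0)
(Q ∨ Q) = max(0.17, 0.17) = 0.17
(S ∨ (Q ∨ Q)) = max(0.18, 0.17) = 0.18
(¬P ⊃ (S ∨ (Q ∨ Q))): 0 ≤ 0.18, so result = 1
((¬P ⊃ (S ∨ (Q ∨ Q))) ∨ P) = max(1, 0.69) = 1
(Q ⊃ R): 0.17 ≤ 0.22, so result = 1
¬(Q ⊃ R): Gödel ¬ of 1 = 0 (operand ≠ 0)
(Q ∨ ¬(Q ⊃ R)) = max(0.17, 0) = 0.17
((Q ∨ ¬(Q ⊃ R)) ∨ Q) = max(0.17, 0.17) = 0.17
(((¬P ⊃ (S ∨ (Q ∨ Q))) ∨ P) ⊃ ((Q ∨ ¬(Q ⊃ R)) ∨ Q)): 1 > 0.17, so result = 0.17
((((Q ∨ ¬(Q ⊃ R)) ∨ Q) ⊃ ((¬P ⊃ (S ∨ (Q ∨ Q))) ∨ P)) ∨ (((¬P ⊃ (S ∨ (Q ∨ Q))) ∨ P) ⊃ ((Q ∨ ¬(Q ⊃ R)) ∨ Q))) = max(1, 0.17) = 1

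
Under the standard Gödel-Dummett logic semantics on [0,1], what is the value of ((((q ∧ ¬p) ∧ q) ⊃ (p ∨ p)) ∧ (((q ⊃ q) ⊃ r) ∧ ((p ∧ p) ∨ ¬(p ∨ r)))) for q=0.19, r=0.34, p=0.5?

0.34

¬p: Gödel ¬ of 0.5 = 0 (operand ≠ 0)
(q ∧ ¬p) = min(0.19, 0) = 0
((q ∧ ¬p) ∧ q) = min(0, 0.19) = 0
(p ∨ p) = max(0.5, 0.5) = 0.5
(((q ∧ ¬p) ∧ q) ⊃ (p ∨ p)): 0 ≤ 0.5, so result = 1
(q ⊃ q): 0.19 ≤ 0.19, so result = 1
((q ⊃ q) ⊃ r): 1 > 0.34, so result = 0.34
(p ∧ p) = min(0.5, 0.5) = 0.5
(p ∨ r) = max(0.5, 0.34) = 0.5
¬(p ∨ r): Gödel ¬ of 0.5 = 0 (operand ≠ 0)
((p ∧ p) ∨ ¬(p ∨ r)) = max(0.5, 0) = 0.5
(((q ⊃ q) ⊃ r) ∧ ((p ∧ p) ∨ ¬(p ∨ r))) = min(0.34, 0.5) = 0.34
((((q ∧ ¬p) ∧ q) ⊃ (p ∨ p)) ∧ (((q ⊃ q) ⊃ r) ∧ ((p ∧ p) ∨ ¬(p ∨ r)))) = min(1, 0.34) = 0.34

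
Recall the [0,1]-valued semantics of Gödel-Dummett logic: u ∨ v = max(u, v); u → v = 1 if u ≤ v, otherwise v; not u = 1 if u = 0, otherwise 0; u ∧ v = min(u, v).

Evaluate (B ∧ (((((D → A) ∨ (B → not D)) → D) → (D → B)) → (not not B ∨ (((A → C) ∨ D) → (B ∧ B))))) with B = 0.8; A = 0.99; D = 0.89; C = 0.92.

0.80

(D → A): 0.89 ≤ 0.99, so result = 1
not D: Gödel ¬ of 0.89 = 0 (operand ≠ 0)
(B → not D): 0.8 > 0, so result = 0
((D → A) ∨ (B → not D)) = max(1, 0) = 1
(((D → A) ∨ (B → not D)) → D): 1 > 0.89, so result = 0.89
(D → B): 0.89 > 0.8, so result = 0.8
((((D → A) ∨ (B → not D)) → D) → (D → B)): 0.89 > 0.8, so result = 0.8
not B: Gödel ¬ of 0.8 = 0 (operand ≠ 0)
not not B: Gödel ¬ of 0 = 1 (operand is 0)
(A → C): 0.99 > 0.92, so result = 0.92
((A → C) ∨ D) = max(0.92, 0.89) = 0.92
(B ∧ B) = min(0.8, 0.8) = 0.8
(((A → C) ∨ D) → (B ∧ B)): 0.92 > 0.8, so result = 0.8
(not not B ∨ (((A → C) ∨ D) → (B ∧ B))) = max(1, 0.8) = 1
(((((D → A) ∨ (B → not D)) → D) → (D → B)) → (not not B ∨ (((A → C) ∨ D) → (B ∧ B)))): 0.8 ≤ 1, so result = 1
(B ∧ (((((D → A) ∨ (B → not D)) → D) → (D → B)) → (not not B ∨ (((A → C) ∨ D) → (B ∧ B))))) = min(0.8, 1) = 0.8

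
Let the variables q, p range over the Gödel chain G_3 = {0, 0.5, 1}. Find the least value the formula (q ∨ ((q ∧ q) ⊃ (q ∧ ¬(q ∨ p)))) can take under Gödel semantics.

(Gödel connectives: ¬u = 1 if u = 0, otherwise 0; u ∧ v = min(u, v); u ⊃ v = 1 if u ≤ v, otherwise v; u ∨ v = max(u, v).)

The minimum is attained at q = 0.5, p = 0:
  (q ∧ q) = min(0.5, 0.5) = 0.5
  (q ∨ p) = max(0.5, 0) = 0.5
  ¬(q ∨ p): Gödel ¬ of 0.5 = 0 (operand ≠ 0)
  (q ∧ ¬(q ∨ p)) = min(0.5, 0) = 0
  ((q ∧ q) ⊃ (q ∧ ¬(q ∨ p))): 0.5 > 0, so result = 0
  (q ∨ ((q ∧ q) ⊃ (q ∧ ¬(q ∨ p)))) = max(0.5, 0) = 0.5
Checking all 9 assignments confirms none give a value below 0.50.

0.50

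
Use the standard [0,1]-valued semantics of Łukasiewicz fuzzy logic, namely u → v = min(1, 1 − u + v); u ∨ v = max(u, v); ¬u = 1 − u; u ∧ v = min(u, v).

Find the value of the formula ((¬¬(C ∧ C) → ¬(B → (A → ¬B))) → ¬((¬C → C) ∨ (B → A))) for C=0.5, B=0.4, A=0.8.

0.50

(C ∧ C) = min(0.5, 0.5) = 0.5
¬(C ∧ C): Łukasiewicz ¬ gives 1 − 0.5 = 0.5
¬¬(C ∧ C): Łukasiewicz ¬ gives 1 − 0.5 = 0.5
¬B: Łukasiewicz ¬ gives 1 − 0.4 = 0.6
(A → ¬B): min(1, 1 − 0.8 + 0.6) = 0.8
(B → (A → ¬B)): min(1, 1 − 0.4 + 0.8) = 1
¬(B → (A → ¬B)): Łukasiewicz ¬ gives 1 − 1 = 0
(¬¬(C ∧ C) → ¬(B → (A → ¬B))): min(1, 1 − 0.5 + 0) = 0.5
¬C: Łukasiewicz ¬ gives 1 − 0.5 = 0.5
(¬C → C): min(1, 1 − 0.5 + 0.5) = 1
(B → A): min(1, 1 − 0.4 + 0.8) = 1
((¬C → C) ∨ (B → A)) = max(1, 1) = 1
¬((¬C → C) ∨ (B → A)): Łukasiewicz ¬ gives 1 − 1 = 0
((¬¬(C ∧ C) → ¬(B → (A → ¬B))) → ¬((¬C → C) ∨ (B → A))): min(1, 1 − 0.5 + 0) = 0.5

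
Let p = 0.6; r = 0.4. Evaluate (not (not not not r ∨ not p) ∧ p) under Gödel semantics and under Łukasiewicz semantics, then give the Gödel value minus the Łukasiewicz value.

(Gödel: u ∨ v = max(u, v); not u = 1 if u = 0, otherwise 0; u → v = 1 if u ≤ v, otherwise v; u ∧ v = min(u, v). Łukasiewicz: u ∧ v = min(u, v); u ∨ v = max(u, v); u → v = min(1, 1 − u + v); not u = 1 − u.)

Gödel evaluation:
  not r: Gödel ¬ of 0.4 = 0 (operand ≠ 0)
  not not r: Gödel ¬ of 0 = 1 (operand is 0)
  not not not r: Gödel ¬ of 1 = 0 (operand ≠ 0)
  not p: Gödel ¬ of 0.6 = 0 (operand ≠ 0)
  (not not not r ∨ not p) = max(0, 0) = 0
  not (not not not r ∨ not p): Gödel ¬ of 0 = 1 (operand is 0)
  (not (not not not r ∨ not p) ∧ p) = min(1, 0.6) = 0.6
  Gödel value = 0.6
Łukasiewicz evaluation:
  not r: Łukasiewicz ¬ gives 1 − 0.4 = 0.6
  not not r: Łukasiewicz ¬ gives 1 − 0.6 = 0.4
  not not not r: Łukasiewicz ¬ gives 1 − 0.4 = 0.6
  not p: Łukasiewicz ¬ gives 1 − 0.6 = 0.4
  (not not not r ∨ not p) = max(0.6, 0.4) = 0.6
  not (not not not r ∨ not p): Łukasiewicz ¬ gives 1 − 0.6 = 0.4
  (not (not not not r ∨ not p) ∧ p) = min(0.4, 0.6) = 0.4
  Łukasiewicz value = 0.4
Difference: 0.6 − 0.4 = 0.20

0.20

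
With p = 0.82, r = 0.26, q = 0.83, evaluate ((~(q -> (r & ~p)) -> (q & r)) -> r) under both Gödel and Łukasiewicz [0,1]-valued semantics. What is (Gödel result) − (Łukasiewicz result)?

0.35

Gödel evaluation:
  ~p: Gödel ¬ of 0.82 = 0 (operand ≠ 0)
  (r & ~p) = min(0.26, 0) = 0
  (q -> (r & ~p)): 0.83 > 0, so result = 0
  ~(q -> (r & ~p)): Gödel ¬ of 0 = 1 (operand is 0)
  (q & r) = min(0.83, 0.26) = 0.26
  (~(q -> (r & ~p)) -> (q & r)): 1 > 0.26, so result = 0.26
  ((~(q -> (r & ~p)) -> (q & r)) -> r): 0.26 ≤ 0.26, so result = 1
  Gödel value = 1
Łukasiewicz evaluation:
  ~p: Łukasiewicz ¬ gives 1 − 0.82 = 0.18
  (r & ~p) = min(0.26, 0.18) = 0.18
  (q -> (r & ~p)): min(1, 1 − 0.83 + 0.18) = 0.35
  ~(q -> (r & ~p)): Łukasiewicz ¬ gives 1 − 0.35 = 0.65
  (q & r) = min(0.83, 0.26) = 0.26
  (~(q -> (r & ~p)) -> (q & r)): min(1, 1 − 0.65 + 0.26) = 0.61
  ((~(q -> (r & ~p)) -> (q & r)) -> r): min(1, 1 − 0.61 + 0.26) = 0.65
  Łukasiewicz value = 0.65
Difference: 1 − 0.65 = 0.35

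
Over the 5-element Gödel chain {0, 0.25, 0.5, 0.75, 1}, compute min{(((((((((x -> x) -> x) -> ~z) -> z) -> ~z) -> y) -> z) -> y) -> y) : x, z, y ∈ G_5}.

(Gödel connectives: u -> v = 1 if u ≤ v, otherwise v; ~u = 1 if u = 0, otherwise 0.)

The minimum is attained at x = 0, z = 0, y = 0.25:
  (x -> x): 0 ≤ 0, so result = 1
  ((x -> x) -> x): 1 > 0, so result = 0
  ~z: Gödel ¬ of 0 = 1 (operand is 0)
  (((x -> x) -> x) -> ~z): 0 ≤ 1, so result = 1
  ((((x -> x) -> x) -> ~z) -> z): 1 > 0, so result = 0
  ~z: Gödel ¬ of 0 = 1 (operand is 0)
  (((((x -> x) -> x) -> ~z) -> z) -> ~z): 0 ≤ 1, so result = 1
  ((((((x -> x) -> x) -> ~z) -> z) -> ~z) -> y): 1 > 0.25, so result = 0.25
  (((((((x -> x) -> x) -> ~z) -> z) -> ~z) -> y) -> z): 0.25 > 0, so result = 0
  ((((((((x -> x) -> x) -> ~z) -> z) -> ~z) -> y) -> z) -> y): 0 ≤ 0.25, so result = 1
  (((((((((x -> x) -> x) -> ~z) -> z) -> ~z) -> y) -> z) -> y) -> y): 1 > 0.25, so result = 0.25
Checking all 125 assignments confirms none give a value below 0.25.

0.25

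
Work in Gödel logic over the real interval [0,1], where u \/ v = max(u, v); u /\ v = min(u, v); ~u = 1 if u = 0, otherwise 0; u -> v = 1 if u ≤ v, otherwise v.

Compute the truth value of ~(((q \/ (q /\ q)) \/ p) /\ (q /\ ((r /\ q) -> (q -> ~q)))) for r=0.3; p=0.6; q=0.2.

1.00

(q /\ q) = min(0.2, 0.2) = 0.2
(q \/ (q /\ q)) = max(0.2, 0.2) = 0.2
((q \/ (q /\ q)) \/ p) = max(0.2, 0.6) = 0.6
(r /\ q) = min(0.3, 0.2) = 0.2
~q: Gödel ¬ of 0.2 = 0 (operand ≠ 0)
(q -> ~q): 0.2 > 0, so result = 0
((r /\ q) -> (q -> ~q)): 0.2 > 0, so result = 0
(q /\ ((r /\ q) -> (q -> ~q))) = min(0.2, 0) = 0
(((q \/ (q /\ q)) \/ p) /\ (q /\ ((r /\ q) -> (q -> ~q)))) = min(0.6, 0) = 0
~(((q \/ (q /\ q)) \/ p) /\ (q /\ ((r /\ q) -> (q -> ~q)))): Gödel ¬ of 0 = 1 (operand is 0)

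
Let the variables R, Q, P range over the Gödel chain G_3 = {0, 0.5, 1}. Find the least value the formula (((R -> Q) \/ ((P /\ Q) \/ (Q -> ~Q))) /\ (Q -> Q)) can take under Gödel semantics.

0.50

The minimum is attained at R = 1, Q = 0.5, P = 0:
  (R -> Q): 1 > 0.5, so result = 0.5
  (P /\ Q) = min(0, 0.5) = 0
  ~Q: Gödel ¬ of 0.5 = 0 (operand ≠ 0)
  (Q -> ~Q): 0.5 > 0, so result = 0
  ((P /\ Q) \/ (Q -> ~Q)) = max(0, 0) = 0
  ((R -> Q) \/ ((P /\ Q) \/ (Q -> ~Q))) = max(0.5, 0) = 0.5
  (Q -> Q): 0.5 ≤ 0.5, so result = 1
  (((R -> Q) \/ ((P /\ Q) \/ (Q -> ~Q))) /\ (Q -> Q)) = min(0.5, 1) = 0.5
Checking all 27 assignments confirms none give a value below 0.50.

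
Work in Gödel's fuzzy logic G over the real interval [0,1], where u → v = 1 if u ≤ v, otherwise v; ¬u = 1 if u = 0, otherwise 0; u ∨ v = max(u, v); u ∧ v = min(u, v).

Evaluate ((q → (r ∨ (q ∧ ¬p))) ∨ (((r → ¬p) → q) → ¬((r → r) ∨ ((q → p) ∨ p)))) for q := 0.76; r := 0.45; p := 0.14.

0.45

¬p: Gödel ¬ of 0.14 = 0 (operand ≠ 0)
(q ∧ ¬p) = min(0.76, 0) = 0
(r ∨ (q ∧ ¬p)) = max(0.45, 0) = 0.45
(q → (r ∨ (q ∧ ¬p))): 0.76 > 0.45, so result = 0.45
¬p: Gödel ¬ of 0.14 = 0 (operand ≠ 0)
(r → ¬p): 0.45 > 0, so result = 0
((r → ¬p) → q): 0 ≤ 0.76, so result = 1
(r → r): 0.45 ≤ 0.45, so result = 1
(q → p): 0.76 > 0.14, so result = 0.14
((q → p) ∨ p) = max(0.14, 0.14) = 0.14
((r → r) ∨ ((q → p) ∨ p)) = max(1, 0.14) = 1
¬((r → r) ∨ ((q → p) ∨ p)): Gödel ¬ of 1 = 0 (operand ≠ 0)
(((r → ¬p) → q) → ¬((r → r) ∨ ((q → p) ∨ p))): 1 > 0, so result = 0
((q → (r ∨ (q ∧ ¬p))) ∨ (((r → ¬p) → q) → ¬((r → r) ∨ ((q → p) ∨ p)))) = max(0.45, 0) = 0.45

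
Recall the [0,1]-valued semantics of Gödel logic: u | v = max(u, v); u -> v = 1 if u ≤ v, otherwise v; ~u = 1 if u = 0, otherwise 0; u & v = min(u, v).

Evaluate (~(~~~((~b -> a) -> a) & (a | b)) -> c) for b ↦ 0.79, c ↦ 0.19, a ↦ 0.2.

~b: Gödel ¬ of 0.79 = 0 (operand ≠ 0)
(~b -> a): 0 ≤ 0.2, so result = 1
((~b -> a) -> a): 1 > 0.2, so result = 0.2
~((~b -> a) -> a): Gödel ¬ of 0.2 = 0 (operand ≠ 0)
~~((~b -> a) -> a): Gödel ¬ of 0 = 1 (operand is 0)
~~~((~b -> a) -> a): Gödel ¬ of 1 = 0 (operand ≠ 0)
(a | b) = max(0.2, 0.79) = 0.79
(~~~((~b -> a) -> a) & (a | b)) = min(0, 0.79) = 0
~(~~~((~b -> a) -> a) & (a | b)): Gödel ¬ of 0 = 1 (operand is 0)
(~(~~~((~b -> a) -> a) & (a | b)) -> c): 1 > 0.19, so result = 0.19

0.19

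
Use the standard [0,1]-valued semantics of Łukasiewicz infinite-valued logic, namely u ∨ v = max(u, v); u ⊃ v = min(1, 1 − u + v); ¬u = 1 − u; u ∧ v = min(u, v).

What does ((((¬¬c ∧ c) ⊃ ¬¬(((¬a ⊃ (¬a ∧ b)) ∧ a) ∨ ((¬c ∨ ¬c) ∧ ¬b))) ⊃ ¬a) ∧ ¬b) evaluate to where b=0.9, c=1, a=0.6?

0.10

¬c: Łukasiewicz ¬ gives 1 − 1 = 0
¬¬c: Łukasiewicz ¬ gives 1 − 0 = 1
(¬¬c ∧ c) = min(1, 1) = 1
¬a: Łukasiewicz ¬ gives 1 − 0.6 = 0.4
¬a: Łukasiewicz ¬ gives 1 − 0.6 = 0.4
(¬a ∧ b) = min(0.4, 0.9) = 0.4
(¬a ⊃ (¬a ∧ b)): min(1, 1 − 0.4 + 0.4) = 1
((¬a ⊃ (¬a ∧ b)) ∧ a) = min(1, 0.6) = 0.6
¬c: Łukasiewicz ¬ gives 1 − 1 = 0
¬c: Łukasiewicz ¬ gives 1 − 1 = 0
(¬c ∨ ¬c) = max(0, 0) = 0
¬b: Łukasiewicz ¬ gives 1 − 0.9 = 0.1
((¬c ∨ ¬c) ∧ ¬b) = min(0, 0.1) = 0
(((¬a ⊃ (¬a ∧ b)) ∧ a) ∨ ((¬c ∨ ¬c) ∧ ¬b)) = max(0.6, 0) = 0.6
¬(((¬a ⊃ (¬a ∧ b)) ∧ a) ∨ ((¬c ∨ ¬c) ∧ ¬b)): Łukasiewicz ¬ gives 1 − 0.6 = 0.4
¬¬(((¬a ⊃ (¬a ∧ b)) ∧ a) ∨ ((¬c ∨ ¬c) ∧ ¬b)): Łukasiewicz ¬ gives 1 − 0.4 = 0.6
((¬¬c ∧ c) ⊃ ¬¬(((¬a ⊃ (¬a ∧ b)) ∧ a) ∨ ((¬c ∨ ¬c) ∧ ¬b))): min(1, 1 − 1 + 0.6) = 0.6
¬a: Łukasiewicz ¬ gives 1 − 0.6 = 0.4
(((¬¬c ∧ c) ⊃ ¬¬(((¬a ⊃ (¬a ∧ b)) ∧ a) ∨ ((¬c ∨ ¬c) ∧ ¬b))) ⊃ ¬a): min(1, 1 − 0.6 + 0.4) = 0.8
¬b: Łukasiewicz ¬ gives 1 − 0.9 = 0.1
((((¬¬c ∧ c) ⊃ ¬¬(((¬a ⊃ (¬a ∧ b)) ∧ a) ∨ ((¬c ∨ ¬c) ∧ ¬b))) ⊃ ¬a) ∧ ¬b) = min(0.8, 0.1) = 0.1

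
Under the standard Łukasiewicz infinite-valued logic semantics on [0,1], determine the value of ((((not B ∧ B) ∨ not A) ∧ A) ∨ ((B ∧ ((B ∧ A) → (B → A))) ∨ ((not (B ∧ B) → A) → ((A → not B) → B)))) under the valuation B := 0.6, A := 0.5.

0.70

not B: Łukasiewicz ¬ gives 1 − 0.6 = 0.4
(not B ∧ B) = min(0.4, 0.6) = 0.4
not A: Łukasiewicz ¬ gives 1 − 0.5 = 0.5
((not B ∧ B) ∨ not A) = max(0.4, 0.5) = 0.5
(((not B ∧ B) ∨ not A) ∧ A) = min(0.5, 0.5) = 0.5
(B ∧ A) = min(0.6, 0.5) = 0.5
(B → A): min(1, 1 − 0.6 + 0.5) = 0.9
((B ∧ A) → (B → A)): min(1, 1 − 0.5 + 0.9) = 1
(B ∧ ((B ∧ A) → (B → A))) = min(0.6, 1) = 0.6
(B ∧ B) = min(0.6, 0.6) = 0.6
not (B ∧ B): Łukasiewicz ¬ gives 1 − 0.6 = 0.4
(not (B ∧ B) → A): min(1, 1 − 0.4 + 0.5) = 1
not B: Łukasiewicz ¬ gives 1 − 0.6 = 0.4
(A → not B): min(1, 1 − 0.5 + 0.4) = 0.9
((A → not B) → B): min(1, 1 − 0.9 + 0.6) = 0.7
((not (B ∧ B) → A) → ((A → not B) → B)): min(1, 1 − 1 + 0.7) = 0.7
((B ∧ ((B ∧ A) → (B → A))) ∨ ((not (B ∧ B) → A) → ((A → not B) → B))) = max(0.6, 0.7) = 0.7
((((not B ∧ B) ∨ not A) ∧ A) ∨ ((B ∧ ((B ∧ A) → (B → A))) ∨ ((not (B ∧ B) → A) → ((A → not B) → B)))) = max(0.5, 0.7) = 0.7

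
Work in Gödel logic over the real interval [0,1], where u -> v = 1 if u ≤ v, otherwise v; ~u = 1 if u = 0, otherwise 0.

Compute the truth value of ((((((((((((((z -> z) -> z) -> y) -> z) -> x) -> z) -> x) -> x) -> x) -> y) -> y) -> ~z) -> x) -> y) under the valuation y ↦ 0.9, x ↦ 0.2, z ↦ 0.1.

0.90

(z -> z): 0.1 ≤ 0.1, so result = 1
((z -> z) -> z): 1 > 0.1, so result = 0.1
(((z -> z) -> z) -> y): 0.1 ≤ 0.9, so result = 1
((((z -> z) -> z) -> y) -> z): 1 > 0.1, so result = 0.1
(((((z -> z) -> z) -> y) -> z) -> x): 0.1 ≤ 0.2, so result = 1
((((((z -> z) -> z) -> y) -> z) -> x) -> z): 1 > 0.1, so result = 0.1
(((((((z -> z) -> z) -> y) -> z) -> x) -> z) -> x): 0.1 ≤ 0.2, so result = 1
((((((((z -> z) -> z) -> y) -> z) -> x) -> z) -> x) -> x): 1 > 0.2, so result = 0.2
(((((((((z -> z) -> z) -> y) -> z) -> x) -> z) -> x) -> x) -> x): 0.2 ≤ 0.2, so result = 1
((((((((((z -> z) -> z) -> y) -> z) -> x) -> z) -> x) -> x) -> x) -> y): 1 > 0.9, so result = 0.9
(((((((((((z -> z) -> z) -> y) -> z) -> x) -> z) -> x) -> x) -> x) -> y) -> y): 0.9 ≤ 0.9, so result = 1
~z: Gödel ¬ of 0.1 = 0 (operand ≠ 0)
((((((((((((z -> z) -> z) -> y) -> z) -> x) -> z) -> x) -> x) -> x) -> y) -> y) -> ~z): 1 > 0, so result = 0
(((((((((((((z -> z) -> z) -> y) -> z) -> x) -> z) -> x) -> x) -> x) -> y) -> y) -> ~z) -> x): 0 ≤ 0.2, so result = 1
((((((((((((((z -> z) -> z) -> y) -> z) -> x) -> z) -> x) -> x) -> x) -> y) -> y) -> ~z) -> x) -> y): 1 > 0.9, so result = 0.9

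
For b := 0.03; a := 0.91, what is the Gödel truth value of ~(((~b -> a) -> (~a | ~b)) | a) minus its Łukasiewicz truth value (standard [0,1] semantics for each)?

Gödel evaluation:
  ~b: Gödel ¬ of 0.03 = 0 (operand ≠ 0)
  (~b -> a): 0 ≤ 0.91, so result = 1
  ~a: Gödel ¬ of 0.91 = 0 (operand ≠ 0)
  ~b: Gödel ¬ of 0.03 = 0 (operand ≠ 0)
  (~a | ~b) = max(0, 0) = 0
  ((~b -> a) -> (~a | ~b)): 1 > 0, so result = 0
  (((~b -> a) -> (~a | ~b)) | a) = max(0, 0.91) = 0.91
  ~(((~b -> a) -> (~a | ~b)) | a): Gödel ¬ of 0.91 = 0 (operand ≠ 0)
  Gödel value = 0
Łukasiewicz evaluation:
  ~b: Łukasiewicz ¬ gives 1 − 0.03 = 0.97
  (~b -> a): min(1, 1 − 0.97 + 0.91) = 0.94
  ~a: Łukasiewicz ¬ gives 1 − 0.91 = 0.09
  ~b: Łukasiewicz ¬ gives 1 − 0.03 = 0.97
  (~a | ~b) = max(0.09, 0.97) = 0.97
  ((~b -> a) -> (~a | ~b)): min(1, 1 − 0.94 + 0.97) = 1
  (((~b -> a) -> (~a | ~b)) | a) = max(1, 0.91) = 1
  ~(((~b -> a) -> (~a | ~b)) | a): Łukasiewicz ¬ gives 1 − 1 = 0
  Łukasiewicz value = 0
Difference: 0 − 0 = 0.00

0.00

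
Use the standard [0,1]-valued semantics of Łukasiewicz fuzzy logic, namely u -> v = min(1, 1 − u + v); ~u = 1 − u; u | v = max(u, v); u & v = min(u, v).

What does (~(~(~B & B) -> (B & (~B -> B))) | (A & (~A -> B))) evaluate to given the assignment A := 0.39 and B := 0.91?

~B: Łukasiewicz ¬ gives 1 − 0.91 = 0.09
(~B & B) = min(0.09, 0.91) = 0.09
~(~B & B): Łukasiewicz ¬ gives 1 − 0.09 = 0.91
~B: Łukasiewicz ¬ gives 1 − 0.91 = 0.09
(~B -> B): min(1, 1 − 0.09 + 0.91) = 1
(B & (~B -> B)) = min(0.91, 1) = 0.91
(~(~B & B) -> (B & (~B -> B))): min(1, 1 − 0.91 + 0.91) = 1
~(~(~B & B) -> (B & (~B -> B))): Łukasiewicz ¬ gives 1 − 1 = 0
~A: Łukasiewicz ¬ gives 1 − 0.39 = 0.61
(~A -> B): min(1, 1 − 0.61 + 0.91) = 1
(A & (~A -> B)) = min(0.39, 1) = 0.39
(~(~(~B & B) -> (B & (~B -> B))) | (A & (~A -> B))) = max(0, 0.39) = 0.39

0.39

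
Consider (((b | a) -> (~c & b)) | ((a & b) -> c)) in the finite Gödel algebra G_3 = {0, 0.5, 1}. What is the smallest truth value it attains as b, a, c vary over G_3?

0.50

The minimum is attained at b = 0.5, a = 1, c = 0:
  (b | a) = max(0.5, 1) = 1
  ~c: Gödel ¬ of 0 = 1 (operand is 0)
  (~c & b) = min(1, 0.5) = 0.5
  ((b | a) -> (~c & b)): 1 > 0.5, so result = 0.5
  (a & b) = min(1, 0.5) = 0.5
  ((a & b) -> c): 0.5 > 0, so result = 0
  (((b | a) -> (~c & b)) | ((a & b) -> c)) = max(0.5, 0) = 0.5
Checking all 27 assignments confirms none give a value below 0.50.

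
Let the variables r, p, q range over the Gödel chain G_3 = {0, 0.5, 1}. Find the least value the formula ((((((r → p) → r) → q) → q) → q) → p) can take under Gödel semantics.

The minimum is attained at r = 0, p = 0, q = 0:
  (r → p): 0 ≤ 0, so result = 1
  ((r → p) → r): 1 > 0, so result = 0
  (((r → p) → r) → q): 0 ≤ 0, so result = 1
  ((((r → p) → r) → q) → q): 1 > 0, so result = 0
  (((((r → p) → r) → q) → q) → q): 0 ≤ 0, so result = 1
  ((((((r → p) → r) → q) → q) → q) → p): 1 > 0, so result = 0
Checking all 27 assignments confirms none give a value below 0.00.

0.00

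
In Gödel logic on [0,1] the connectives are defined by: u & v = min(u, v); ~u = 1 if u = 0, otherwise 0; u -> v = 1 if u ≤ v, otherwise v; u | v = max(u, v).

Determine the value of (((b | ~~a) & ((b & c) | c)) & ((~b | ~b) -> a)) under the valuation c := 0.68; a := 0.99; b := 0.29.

~a: Gödel ¬ of 0.99 = 0 (operand ≠ 0)
~~a: Gödel ¬ of 0 = 1 (operand is 0)
(b | ~~a) = max(0.29, 1) = 1
(b & c) = min(0.29, 0.68) = 0.29
((b & c) | c) = max(0.29, 0.68) = 0.68
((b | ~~a) & ((b & c) | c)) = min(1, 0.68) = 0.68
~b: Gödel ¬ of 0.29 = 0 (operand ≠ 0)
~b: Gödel ¬ of 0.29 = 0 (operand ≠ 0)
(~b | ~b) = max(0, 0) = 0
((~b | ~b) -> a): 0 ≤ 0.99, so result = 1
(((b | ~~a) & ((b & c) | c)) & ((~b | ~b) -> a)) = min(0.68, 1) = 0.68

0.68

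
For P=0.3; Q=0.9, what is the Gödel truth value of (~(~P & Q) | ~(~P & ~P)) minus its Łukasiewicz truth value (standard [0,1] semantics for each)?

0.70

Gödel evaluation:
  ~P: Gödel ¬ of 0.3 = 0 (operand ≠ 0)
  (~P & Q) = min(0, 0.9) = 0
  ~(~P & Q): Gödel ¬ of 0 = 1 (operand is 0)
  ~P: Gödel ¬ of 0.3 = 0 (operand ≠ 0)
  ~P: Gödel ¬ of 0.3 = 0 (operand ≠ 0)
  (~P & ~P) = min(0, 0) = 0
  ~(~P & ~P): Gödel ¬ of 0 = 1 (operand is 0)
  (~(~P & Q) | ~(~P & ~P)) = max(1, 1) = 1
  Gödel value = 1
Łukasiewicz evaluation:
  ~P: Łukasiewicz ¬ gives 1 − 0.3 = 0.7
  (~P & Q) = min(0.7, 0.9) = 0.7
  ~(~P & Q): Łukasiewicz ¬ gives 1 − 0.7 = 0.3
  ~P: Łukasiewicz ¬ gives 1 − 0.3 = 0.7
  ~P: Łukasiewicz ¬ gives 1 − 0.3 = 0.7
  (~P & ~P) = min(0.7, 0.7) = 0.7
  ~(~P & ~P): Łukasiewicz ¬ gives 1 − 0.7 = 0.3
  (~(~P & Q) | ~(~P & ~P)) = max(0.3, 0.3) = 0.3
  Łukasiewicz value = 0.3
Difference: 1 − 0.3 = 0.70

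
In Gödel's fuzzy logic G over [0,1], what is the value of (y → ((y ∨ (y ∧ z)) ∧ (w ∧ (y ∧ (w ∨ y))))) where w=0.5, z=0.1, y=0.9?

(y ∧ z) = min(0.9, 0.1) = 0.1
(y ∨ (y ∧ z)) = max(0.9, 0.1) = 0.9
(w ∨ y) = max(0.5, 0.9) = 0.9
(y ∧ (w ∨ y)) = min(0.9, 0.9) = 0.9
(w ∧ (y ∧ (w ∨ y))) = min(0.5, 0.9) = 0.5
((y ∨ (y ∧ z)) ∧ (w ∧ (y ∧ (w ∨ y)))) = min(0.9, 0.5) = 0.5
(y → ((y ∨ (y ∧ z)) ∧ (w ∧ (y ∧ (w ∨ y))))): 0.9 > 0.5, so result = 0.5

0.50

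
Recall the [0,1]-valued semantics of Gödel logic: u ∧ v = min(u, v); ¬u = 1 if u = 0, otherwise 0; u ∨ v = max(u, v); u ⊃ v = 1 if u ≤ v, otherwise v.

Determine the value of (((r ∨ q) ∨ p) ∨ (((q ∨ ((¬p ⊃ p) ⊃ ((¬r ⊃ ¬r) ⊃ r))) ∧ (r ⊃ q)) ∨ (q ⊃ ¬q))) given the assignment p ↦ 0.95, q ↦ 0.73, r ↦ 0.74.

0.95

(r ∨ q) = max(0.74, 0.73) = 0.74
((r ∨ q) ∨ p) = max(0.74, 0.95) = 0.95
¬p: Gödel ¬ of 0.95 = 0 (operand ≠ 0)
(¬p ⊃ p): 0 ≤ 0.95, so result = 1
¬r: Gödel ¬ of 0.74 = 0 (operand ≠ 0)
¬r: Gödel ¬ of 0.74 = 0 (operand ≠ 0)
(¬r ⊃ ¬r): 0 ≤ 0, so result = 1
((¬r ⊃ ¬r) ⊃ r): 1 > 0.74, so result = 0.74
((¬p ⊃ p) ⊃ ((¬r ⊃ ¬r) ⊃ r)): 1 > 0.74, so result = 0.74
(q ∨ ((¬p ⊃ p) ⊃ ((¬r ⊃ ¬r) ⊃ r))) = max(0.73, 0.74) = 0.74
(r ⊃ q): 0.74 > 0.73, so result = 0.73
((q ∨ ((¬p ⊃ p) ⊃ ((¬r ⊃ ¬r) ⊃ r))) ∧ (r ⊃ q)) = min(0.74, 0.73) = 0.73
¬q: Gödel ¬ of 0.73 = 0 (operand ≠ 0)
(q ⊃ ¬q): 0.73 > 0, so result = 0
(((q ∨ ((¬p ⊃ p) ⊃ ((¬r ⊃ ¬r) ⊃ r))) ∧ (r ⊃ q)) ∨ (q ⊃ ¬q)) = max(0.73, 0) = 0.73
(((r ∨ q) ∨ p) ∨ (((q ∨ ((¬p ⊃ p) ⊃ ((¬r ⊃ ¬r) ⊃ r))) ∧ (r ⊃ q)) ∨ (q ⊃ ¬q))) = max(0.95, 0.73) = 0.95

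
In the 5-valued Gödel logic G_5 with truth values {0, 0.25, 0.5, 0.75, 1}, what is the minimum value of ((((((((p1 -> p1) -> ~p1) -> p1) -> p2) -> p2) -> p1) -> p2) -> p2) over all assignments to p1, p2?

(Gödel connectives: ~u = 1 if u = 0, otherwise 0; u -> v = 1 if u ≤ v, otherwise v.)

The minimum is attained at p1 = 0, p2 = 0.25:
  (p1 -> p1): 0 ≤ 0, so result = 1
  ~p1: Gödel ¬ of 0 = 1 (operand is 0)
  ((p1 -> p1) -> ~p1): 1 ≤ 1, so result = 1
  (((p1 -> p1) -> ~p1) -> p1): 1 > 0, so result = 0
  ((((p1 -> p1) -> ~p1) -> p1) -> p2): 0 ≤ 0.25, so result = 1
  (((((p1 -> p1) -> ~p1) -> p1) -> p2) -> p2): 1 > 0.25, so result = 0.25
  ((((((p1 -> p1) -> ~p1) -> p1) -> p2) -> p2) -> p1): 0.25 > 0, so result = 0
  (((((((p1 -> p1) -> ~p1) -> p1) -> p2) -> p2) -> p1) -> p2): 0 ≤ 0.25, so result = 1
  ((((((((p1 -> p1) -> ~p1) -> p1) -> p2) -> p2) -> p1) -> p2) -> p2): 1 > 0.25, so result = 0.25
Checking all 25 assignments confirms none give a value below 0.25.

0.25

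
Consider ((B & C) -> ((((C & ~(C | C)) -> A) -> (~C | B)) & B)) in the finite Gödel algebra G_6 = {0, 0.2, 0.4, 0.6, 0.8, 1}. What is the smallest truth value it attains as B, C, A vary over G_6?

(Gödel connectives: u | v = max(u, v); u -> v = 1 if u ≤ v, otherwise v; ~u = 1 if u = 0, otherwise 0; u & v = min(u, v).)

Every assignment gives 1. For instance at B = 0, C = 0, A = 0:
  (B & C) = min(0, 0) = 0
  (C | C) = max(0, 0) = 0
  ~(C | C): Gödel ¬ of 0 = 1 (operand is 0)
  (C & ~(C | C)) = min(0, 1) = 0
  ((C & ~(C | C)) -> A): 0 ≤ 0, so result = 1
  ~C: Gödel ¬ of 0 = 1 (operand is 0)
  (~C | B) = max(1, 0) = 1
  (((C & ~(C | C)) -> A) -> (~C | B)): 1 ≤ 1, so result = 1
  ((((C & ~(C | C)) -> A) -> (~C | B)) & B) = min(1, 0) = 0
  ((B & C) -> ((((C & ~(C | C)) -> A) -> (~C | B)) & B)): 0 ≤ 0, so result = 1
All 216 assignments give value 1 — the formula is a G_6-tautology.

1.00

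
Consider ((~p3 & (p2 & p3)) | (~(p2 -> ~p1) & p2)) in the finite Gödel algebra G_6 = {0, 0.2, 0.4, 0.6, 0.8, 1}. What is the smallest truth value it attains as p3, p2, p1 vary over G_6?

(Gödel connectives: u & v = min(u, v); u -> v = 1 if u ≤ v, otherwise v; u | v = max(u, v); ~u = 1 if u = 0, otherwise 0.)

0.00

The minimum is attained at p3 = 0, p2 = 0, p1 = 0:
  ~p3: Gödel ¬ of 0 = 1 (operand is 0)
  (p2 & p3) = min(0, 0) = 0
  (~p3 & (p2 & p3)) = min(1, 0) = 0
  ~p1: Gödel ¬ of 0 = 1 (operand is 0)
  (p2 -> ~p1): 0 ≤ 1, so result = 1
  ~(p2 -> ~p1): Gödel ¬ of 1 = 0 (operand ≠ 0)
  (~(p2 -> ~p1) & p2) = min(0, 0) = 0
  ((~p3 & (p2 & p3)) | (~(p2 -> ~p1) & p2)) = max(0, 0) = 0
Checking all 216 assignments confirms none give a value below 0.00.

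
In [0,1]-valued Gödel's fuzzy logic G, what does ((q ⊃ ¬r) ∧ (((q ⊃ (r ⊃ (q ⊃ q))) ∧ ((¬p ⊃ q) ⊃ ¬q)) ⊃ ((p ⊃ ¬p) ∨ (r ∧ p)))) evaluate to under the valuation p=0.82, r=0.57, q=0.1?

¬r: Gödel ¬ of 0.57 = 0 (operand ≠ 0)
(q ⊃ ¬r): 0.1 > 0, so result = 0
(q ⊃ q): 0.1 ≤ 0.1, so result = 1
(r ⊃ (q ⊃ q)): 0.57 ≤ 1, so result = 1
(q ⊃ (r ⊃ (q ⊃ q))): 0.1 ≤ 1, so result = 1
¬p: Gödel ¬ of 0.82 = 0 (operand ≠ 0)
(¬p ⊃ q): 0 ≤ 0.1, so result = 1
¬q: Gödel ¬ of 0.1 = 0 (operand ≠ 0)
((¬p ⊃ q) ⊃ ¬q): 1 > 0, so result = 0
((q ⊃ (r ⊃ (q ⊃ q))) ∧ ((¬p ⊃ q) ⊃ ¬q)) = min(1, 0) = 0
¬p: Gödel ¬ of 0.82 = 0 (operand ≠ 0)
(p ⊃ ¬p): 0.82 > 0, so result = 0
(r ∧ p) = min(0.57, 0.82) = 0.57
((p ⊃ ¬p) ∨ (r ∧ p)) = max(0, 0.57) = 0.57
(((q ⊃ (r ⊃ (q ⊃ q))) ∧ ((¬p ⊃ q) ⊃ ¬q)) ⊃ ((p ⊃ ¬p) ∨ (r ∧ p))): 0 ≤ 0.57, so result = 1
((q ⊃ ¬r) ∧ (((q ⊃ (r ⊃ (q ⊃ q))) ∧ ((¬p ⊃ q) ⊃ ¬q)) ⊃ ((p ⊃ ¬p) ∨ (r ∧ p)))) = min(0, 1) = 0

0.00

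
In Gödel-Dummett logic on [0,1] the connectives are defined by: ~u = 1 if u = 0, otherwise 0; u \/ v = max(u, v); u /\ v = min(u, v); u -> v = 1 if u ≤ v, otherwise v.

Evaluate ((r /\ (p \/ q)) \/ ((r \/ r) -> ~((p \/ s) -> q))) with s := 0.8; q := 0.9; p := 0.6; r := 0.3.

(p \/ q) = max(0.6, 0.9) = 0.9
(r /\ (p \/ q)) = min(0.3, 0.9) = 0.3
(r \/ r) = max(0.3, 0.3) = 0.3
(p \/ s) = max(0.6, 0.8) = 0.8
((p \/ s) -> q): 0.8 ≤ 0.9, so result = 1
~((p \/ s) -> q): Gödel ¬ of 1 = 0 (operand ≠ 0)
((r \/ r) -> ~((p \/ s) -> q)): 0.3 > 0, so result = 0
((r /\ (p \/ q)) \/ ((r \/ r) -> ~((p \/ s) -> q))) = max(0.3, 0) = 0.3

0.30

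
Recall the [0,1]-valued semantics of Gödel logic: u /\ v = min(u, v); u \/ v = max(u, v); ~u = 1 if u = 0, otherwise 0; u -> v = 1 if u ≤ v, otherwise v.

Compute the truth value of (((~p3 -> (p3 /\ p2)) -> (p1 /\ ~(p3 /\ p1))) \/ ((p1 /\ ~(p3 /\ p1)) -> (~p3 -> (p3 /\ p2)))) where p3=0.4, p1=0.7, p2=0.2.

1.00

~p3: Gödel ¬ of 0.4 = 0 (operand ≠ 0)
(p3 /\ p2) = min(0.4, 0.2) = 0.2
(~p3 -> (p3 /\ p2)): 0 ≤ 0.2, so result = 1
(p3 /\ p1) = min(0.4, 0.7) = 0.4
~(p3 /\ p1): Gödel ¬ of 0.4 = 0 (operand ≠ 0)
(p1 /\ ~(p3 /\ p1)) = min(0.7, 0) = 0
((~p3 -> (p3 /\ p2)) -> (p1 /\ ~(p3 /\ p1))): 1 > 0, so result = 0
(p3 /\ p1) = min(0.4, 0.7) = 0.4
~(p3 /\ p1): Gödel ¬ of 0.4 = 0 (operand ≠ 0)
(p1 /\ ~(p3 /\ p1)) = min(0.7, 0) = 0
~p3: Gödel ¬ of 0.4 = 0 (operand ≠ 0)
(p3 /\ p2) = min(0.4, 0.2) = 0.2
(~p3 -> (p3 /\ p2)): 0 ≤ 0.2, so result = 1
((p1 /\ ~(p3 /\ p1)) -> (~p3 -> (p3 /\ p2))): 0 ≤ 1, so result = 1
(((~p3 -> (p3 /\ p2)) -> (p1 /\ ~(p3 /\ p1))) \/ ((p1 /\ ~(p3 /\ p1)) -> (~p3 -> (p3 /\ p2)))) = max(0, 1) = 1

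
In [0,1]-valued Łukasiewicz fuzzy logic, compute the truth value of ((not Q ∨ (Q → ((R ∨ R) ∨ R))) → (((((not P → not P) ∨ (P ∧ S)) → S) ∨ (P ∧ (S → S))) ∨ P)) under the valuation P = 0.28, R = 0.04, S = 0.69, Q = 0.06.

not Q: Łukasiewicz ¬ gives 1 − 0.06 = 0.94
(R ∨ R) = max(0.04, 0.04) = 0.04
((R ∨ R) ∨ R) = max(0.04, 0.04) = 0.04
(Q → ((R ∨ R) ∨ R)): min(1, 1 − 0.06 + 0.04) = 0.98
(not Q ∨ (Q → ((R ∨ R) ∨ R))) = max(0.94, 0.98) = 0.98
not P: Łukasiewicz ¬ gives 1 − 0.28 = 0.72
not P: Łukasiewicz ¬ gives 1 − 0.28 = 0.72
(not P → not P): min(1, 1 − 0.72 + 0.72) = 1
(P ∧ S) = min(0.28, 0.69) = 0.28
((not P → not P) ∨ (P ∧ S)) = max(1, 0.28) = 1
(((not P → not P) ∨ (P ∧ S)) → S): min(1, 1 − 1 + 0.69) = 0.69
(S → S): min(1, 1 − 0.69 + 0.69) = 1
(P ∧ (S → S)) = min(0.28, 1) = 0.28
((((not P → not P) ∨ (P ∧ S)) → S) ∨ (P ∧ (S → S))) = max(0.69, 0.28) = 0.69
(((((not P → not P) ∨ (P ∧ S)) → S) ∨ (P ∧ (S → S))) ∨ P) = max(0.69, 0.28) = 0.69
((not Q ∨ (Q → ((R ∨ R) ∨ R))) → (((((not P → not P) ∨ (P ∧ S)) → S) ∨ (P ∧ (S → S))) ∨ P)): min(1, 1 − 0.98 + 0.69) = 0.71

0.71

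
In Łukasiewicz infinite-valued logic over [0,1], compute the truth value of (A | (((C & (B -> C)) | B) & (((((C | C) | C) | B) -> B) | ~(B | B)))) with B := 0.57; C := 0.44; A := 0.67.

0.67

(B -> C): min(1, 1 − 0.57 + 0.44) = 0.87
(C & (B -> C)) = min(0.44, 0.87) = 0.44
((C & (B -> C)) | B) = max(0.44, 0.57) = 0.57
(C | C) = max(0.44, 0.44) = 0.44
((C | C) | C) = max(0.44, 0.44) = 0.44
(((C | C) | C) | B) = max(0.44, 0.57) = 0.57
((((C | C) | C) | B) -> B): min(1, 1 − 0.57 + 0.57) = 1
(B | B) = max(0.57, 0.57) = 0.57
~(B | B): Łukasiewicz ¬ gives 1 − 0.57 = 0.43
(((((C | C) | C) | B) -> B) | ~(B | B)) = max(1, 0.43) = 1
(((C & (B -> C)) | B) & (((((C | C) | C) | B) -> B) | ~(B | B))) = min(0.57, 1) = 0.57
(A | (((C & (B -> C)) | B) & (((((C | C) | C) | B) -> B) | ~(B | B)))) = max(0.67, 0.57) = 0.67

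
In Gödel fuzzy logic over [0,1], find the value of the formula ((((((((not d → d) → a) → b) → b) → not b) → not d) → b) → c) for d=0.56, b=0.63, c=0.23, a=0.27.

not d: Gödel ¬ of 0.56 = 0 (operand ≠ 0)
(not d → d): 0 ≤ 0.56, so result = 1
((not d → d) → a): 1 > 0.27, so result = 0.27
(((not d → d) → a) → b): 0.27 ≤ 0.63, so result = 1
((((not d → d) → a) → b) → b): 1 > 0.63, so result = 0.63
not b: Gödel ¬ of 0.63 = 0 (operand ≠ 0)
(((((not d → d) → a) → b) → b) → not b): 0.63 > 0, so result = 0
not d: Gödel ¬ of 0.56 = 0 (operand ≠ 0)
((((((not d → d) → a) → b) → b) → not b) → not d): 0 ≤ 0, so result = 1
(((((((not d → d) → a) → b) → b) → not b) → not d) → b): 1 > 0.63, so result = 0.63
((((((((not d → d) → a) → b) → b) → not b) → not d) → b) → c): 0.63 > 0.23, so result = 0.23

0.23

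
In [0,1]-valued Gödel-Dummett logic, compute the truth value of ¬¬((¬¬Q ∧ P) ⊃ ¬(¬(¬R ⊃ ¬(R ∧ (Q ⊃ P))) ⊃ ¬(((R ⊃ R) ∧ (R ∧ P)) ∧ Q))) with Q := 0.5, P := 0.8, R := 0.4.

¬Q: Gödel ¬ of 0.5 = 0 (operand ≠ 0)
¬¬Q: Gödel ¬ of 0 = 1 (operand is 0)
(¬¬Q ∧ P) = min(1, 0.8) = 0.8
¬R: Gödel ¬ of 0.4 = 0 (operand ≠ 0)
(Q ⊃ P): 0.5 ≤ 0.8, so result = 1
(R ∧ (Q ⊃ P)) = min(0.4, 1) = 0.4
¬(R ∧ (Q ⊃ P)): Gödel ¬ of 0.4 = 0 (operand ≠ 0)
(¬R ⊃ ¬(R ∧ (Q ⊃ P))): 0 ≤ 0, so result = 1
¬(¬R ⊃ ¬(R ∧ (Q ⊃ P))): Gödel ¬ of 1 = 0 (operand ≠ 0)
(R ⊃ R): 0.4 ≤ 0.4, so result = 1
(R ∧ P) = min(0.4, 0.8) = 0.4
((R ⊃ R) ∧ (R ∧ P)) = min(1, 0.4) = 0.4
(((R ⊃ R) ∧ (R ∧ P)) ∧ Q) = min(0.4, 0.5) = 0.4
¬(((R ⊃ R) ∧ (R ∧ P)) ∧ Q): Gödel ¬ of 0.4 = 0 (operand ≠ 0)
(¬(¬R ⊃ ¬(R ∧ (Q ⊃ P))) ⊃ ¬(((R ⊃ R) ∧ (R ∧ P)) ∧ Q)): 0 ≤ 0, so result = 1
¬(¬(¬R ⊃ ¬(R ∧ (Q ⊃ P))) ⊃ ¬(((R ⊃ R) ∧ (R ∧ P)) ∧ Q)): Gödel ¬ of 1 = 0 (operand ≠ 0)
((¬¬Q ∧ P) ⊃ ¬(¬(¬R ⊃ ¬(R ∧ (Q ⊃ P))) ⊃ ¬(((R ⊃ R) ∧ (R ∧ P)) ∧ Q))): 0.8 > 0, so result = 0
¬((¬¬Q ∧ P) ⊃ ¬(¬(¬R ⊃ ¬(R ∧ (Q ⊃ P))) ⊃ ¬(((R ⊃ R) ∧ (R ∧ P)) ∧ Q))): Gödel ¬ of 0 = 1 (operand is 0)
¬¬((¬¬Q ∧ P) ⊃ ¬(¬(¬R ⊃ ¬(R ∧ (Q ⊃ P))) ⊃ ¬(((R ⊃ R) ∧ (R ∧ P)) ∧ Q))): Gödel ¬ of 1 = 0 (operand ≠ 0)

0.00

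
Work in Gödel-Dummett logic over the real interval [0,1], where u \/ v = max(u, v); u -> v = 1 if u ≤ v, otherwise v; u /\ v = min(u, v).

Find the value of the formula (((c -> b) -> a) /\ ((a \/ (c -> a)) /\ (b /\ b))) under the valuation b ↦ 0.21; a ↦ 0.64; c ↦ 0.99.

0.21

(c -> b): 0.99 > 0.21, so result = 0.21
((c -> b) -> a): 0.21 ≤ 0.64, so result = 1
(c -> a): 0.99 > 0.64, so result = 0.64
(a \/ (c -> a)) = max(0.64, 0.64) = 0.64
(b /\ b) = min(0.21, 0.21) = 0.21
((a \/ (c -> a)) /\ (b /\ b)) = min(0.64, 0.21) = 0.21
(((c -> b) -> a) /\ ((a \/ (c -> a)) /\ (b /\ b))) = min(1, 0.21) = 0.21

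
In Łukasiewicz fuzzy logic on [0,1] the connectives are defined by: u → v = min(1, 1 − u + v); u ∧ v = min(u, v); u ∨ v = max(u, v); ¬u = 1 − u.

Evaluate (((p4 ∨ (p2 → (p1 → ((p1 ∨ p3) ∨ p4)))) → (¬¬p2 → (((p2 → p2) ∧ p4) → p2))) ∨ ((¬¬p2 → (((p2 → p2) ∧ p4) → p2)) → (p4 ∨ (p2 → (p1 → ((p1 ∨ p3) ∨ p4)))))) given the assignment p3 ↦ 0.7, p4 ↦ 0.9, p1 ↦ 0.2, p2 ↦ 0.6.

1.00

(p1 ∨ p3) = max(0.2, 0.7) = 0.7
((p1 ∨ p3) ∨ p4) = max(0.7, 0.9) = 0.9
(p1 → ((p1 ∨ p3) ∨ p4)): min(1, 1 − 0.2 + 0.9) = 1
(p2 → (p1 → ((p1 ∨ p3) ∨ p4))): min(1, 1 − 0.6 + 1) = 1
(p4 ∨ (p2 → (p1 → ((p1 ∨ p3) ∨ p4)))) = max(0.9, 1) = 1
¬p2: Łukasiewicz ¬ gives 1 − 0.6 = 0.4
¬¬p2: Łukasiewicz ¬ gives 1 − 0.4 = 0.6
(p2 → p2): min(1, 1 − 0.6 + 0.6) = 1
((p2 → p2) ∧ p4) = min(1, 0.9) = 0.9
(((p2 → p2) ∧ p4) → p2): min(1, 1 − 0.9 + 0.6) = 0.7
(¬¬p2 → (((p2 → p2) ∧ p4) → p2)): min(1, 1 − 0.6 + 0.7) = 1
((p4 ∨ (p2 → (p1 → ((p1 ∨ p3) ∨ p4)))) → (¬¬p2 → (((p2 → p2) ∧ p4) → p2))): min(1, 1 − 1 + 1) = 1
¬p2: Łukasiewicz ¬ gives 1 − 0.6 = 0.4
¬¬p2: Łukasiewicz ¬ gives 1 − 0.4 = 0.6
(p2 → p2): min(1, 1 − 0.6 + 0.6) = 1
((p2 → p2) ∧ p4) = min(1, 0.9) = 0.9
(((p2 → p2) ∧ p4) → p2): min(1, 1 − 0.9 + 0.6) = 0.7
(¬¬p2 → (((p2 → p2) ∧ p4) → p2)): min(1, 1 − 0.6 + 0.7) = 1
(p1 ∨ p3) = max(0.2, 0.7) = 0.7
((p1 ∨ p3) ∨ p4) = max(0.7, 0.9) = 0.9
(p1 → ((p1 ∨ p3) ∨ p4)): min(1, 1 − 0.2 + 0.9) = 1
(p2 → (p1 → ((p1 ∨ p3) ∨ p4))): min(1, 1 − 0.6 + 1) = 1
(p4 ∨ (p2 → (p1 → ((p1 ∨ p3) ∨ p4)))) = max(0.9, 1) = 1
((¬¬p2 → (((p2 → p2) ∧ p4) → p2)) → (p4 ∨ (p2 → (p1 → ((p1 ∨ p3) ∨ p4))))): min(1, 1 − 1 + 1) = 1
(((p4 ∨ (p2 → (p1 → ((p1 ∨ p3) ∨ p4)))) → (¬¬p2 → (((p2 → p2) ∧ p4) → p2))) ∨ ((¬¬p2 → (((p2 → p2) ∧ p4) → p2)) → (p4 ∨ (p2 → (p1 → ((p1 ∨ p3) ∨ p4)))))) = max(1, 1) = 1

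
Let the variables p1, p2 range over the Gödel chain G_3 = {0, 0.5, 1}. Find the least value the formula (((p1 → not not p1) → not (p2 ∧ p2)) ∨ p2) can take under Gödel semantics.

The minimum is attained at p1 = 0, p2 = 0.5:
  not p1: Gödel ¬ of 0 = 1 (operand is 0)
  not not p1: Gödel ¬ of 1 = 0 (operand ≠ 0)
  (p1 → not not p1): 0 ≤ 0, so result = 1
  (p2 ∧ p2) = min(0.5, 0.5) = 0.5
  not (p2 ∧ p2): Gödel ¬ of 0.5 = 0 (operand ≠ 0)
  ((p1 → not not p1) → not (p2 ∧ p2)): 1 > 0, so result = 0
  (((p1 → not not p1) → not (p2 ∧ p2)) ∨ p2) = max(0, 0.5) = 0.5
Checking all 9 assignments confirms none give a value below 0.50.

0.50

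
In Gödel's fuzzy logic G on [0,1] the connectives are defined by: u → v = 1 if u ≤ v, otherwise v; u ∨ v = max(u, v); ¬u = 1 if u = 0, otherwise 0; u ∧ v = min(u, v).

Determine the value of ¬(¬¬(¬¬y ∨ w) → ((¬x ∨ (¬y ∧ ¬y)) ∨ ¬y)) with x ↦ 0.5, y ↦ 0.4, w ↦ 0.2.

¬y: Gödel ¬ of 0.4 = 0 (operand ≠ 0)
¬¬y: Gödel ¬ of 0 = 1 (operand is 0)
(¬¬y ∨ w) = max(1, 0.2) = 1
¬(¬¬y ∨ w): Gödel ¬ of 1 = 0 (operand ≠ 0)
¬¬(¬¬y ∨ w): Gödel ¬ of 0 = 1 (operand is 0)
¬x: Gödel ¬ of 0.5 = 0 (operand ≠ 0)
¬y: Gödel ¬ of 0.4 = 0 (operand ≠ 0)
¬y: Gödel ¬ of 0.4 = 0 (operand ≠ 0)
(¬y ∧ ¬y) = min(0, 0) = 0
(¬x ∨ (¬y ∧ ¬y)) = max(0, 0) = 0
¬y: Gödel ¬ of 0.4 = 0 (operand ≠ 0)
((¬x ∨ (¬y ∧ ¬y)) ∨ ¬y) = max(0, 0) = 0
(¬¬(¬¬y ∨ w) → ((¬x ∨ (¬y ∧ ¬y)) ∨ ¬y)): 1 > 0, so result = 0
¬(¬¬(¬¬y ∨ w) → ((¬x ∨ (¬y ∧ ¬y)) ∨ ¬y)): Gödel ¬ of 0 = 1 (operand is 0)

1.00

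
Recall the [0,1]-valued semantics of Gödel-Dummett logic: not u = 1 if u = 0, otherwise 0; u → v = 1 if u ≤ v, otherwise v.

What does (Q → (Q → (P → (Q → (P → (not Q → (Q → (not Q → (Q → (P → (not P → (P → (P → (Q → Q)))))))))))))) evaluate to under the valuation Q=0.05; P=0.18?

1.00

not Q: Gödel ¬ of 0.05 = 0 (operand ≠ 0)
not Q: Gödel ¬ of 0.05 = 0 (operand ≠ 0)
not P: Gödel ¬ of 0.18 = 0 (operand ≠ 0)
(Q → Q): 0.05 ≤ 0.05, so result = 1
(P → (Q → Q)): 0.18 ≤ 1, so result = 1
(P → (P → (Q → Q))): 0.18 ≤ 1, so result = 1
(not P → (P → (P → (Q → Q)))): 0 ≤ 1, so result = 1
(P → (not P → (P → (P → (Q → Q))))): 0.18 ≤ 1, so result = 1
(Q → (P → (not P → (P → (P → (Q → Q)))))): 0.05 ≤ 1, so result = 1
(not Q → (Q → (P → (not P → (P → (P → (Q → Q))))))): 0 ≤ 1, so result = 1
(Q → (not Q → (Q → (P → (not P → (P → (P → (Q → Q)))))))): 0.05 ≤ 1, so result = 1
(not Q → (Q → (not Q → (Q → (P → (not P → (P → (P → (Q → Q))))))))): 0 ≤ 1, so result = 1
(P → (not Q → (Q → (not Q → (Q → (P → (not P → (P → (P → (Q → Q)))))))))): 0.18 ≤ 1, so result = 1
(Q → (P → (not Q → (Q → (not Q → (Q → (P → (not P → (P → (P → (Q → Q))))))))))): 0.05 ≤ 1, so result = 1
(P → (Q → (P → (not Q → (Q → (not Q → (Q → (P → (not P → (P → (P → (Q → Q)))))))))))): 0.18 ≤ 1, so result = 1
(Q → (P → (Q → (P → (not Q → (Q → (not Q → (Q → (P → (not P → (P → (P → (Q → Q))))))))))))): 0.05 ≤ 1, so result = 1
(Q → (Q → (P → (Q → (P → (not Q → (Q → (not Q → (Q → (P → (not P → (P → (P → (Q → Q)))))))))))))): 0.05 ≤ 1, so result = 1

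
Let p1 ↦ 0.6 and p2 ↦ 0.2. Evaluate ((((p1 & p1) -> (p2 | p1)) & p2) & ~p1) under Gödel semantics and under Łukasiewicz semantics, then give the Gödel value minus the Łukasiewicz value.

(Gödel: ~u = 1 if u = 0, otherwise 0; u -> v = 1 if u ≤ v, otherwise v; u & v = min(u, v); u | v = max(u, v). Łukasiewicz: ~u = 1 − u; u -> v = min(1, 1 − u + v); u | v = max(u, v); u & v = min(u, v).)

-0.20

Gödel evaluation:
  (p1 & p1) = min(0.6, 0.6) = 0.6
  (p2 | p1) = max(0.2, 0.6) = 0.6
  ((p1 & p1) -> (p2 | p1)): 0.6 ≤ 0.6, so result = 1
  (((p1 & p1) -> (p2 | p1)) & p2) = min(1, 0.2) = 0.2
  ~p1: Gödel ¬ of 0.6 = 0 (operand ≠ 0)
  ((((p1 & p1) -> (p2 | p1)) & p2) & ~p1) = min(0.2, 0) = 0
  Gödel value = 0
Łukasiewicz evaluation:
  (p1 & p1) = min(0.6, 0.6) = 0.6
  (p2 | p1) = max(0.2, 0.6) = 0.6
  ((p1 & p1) -> (p2 | p1)): min(1, 1 − 0.6 + 0.6) = 1
  (((p1 & p1) -> (p2 | p1)) & p2) = min(1, 0.2) = 0.2
  ~p1: Łukasiewicz ¬ gives 1 − 0.6 = 0.4
  ((((p1 & p1) -> (p2 | p1)) & p2) & ~p1) = min(0.2, 0.4) = 0.2
  Łukasiewicz value = 0.2
Difference: 0 − 0.2 = -0.20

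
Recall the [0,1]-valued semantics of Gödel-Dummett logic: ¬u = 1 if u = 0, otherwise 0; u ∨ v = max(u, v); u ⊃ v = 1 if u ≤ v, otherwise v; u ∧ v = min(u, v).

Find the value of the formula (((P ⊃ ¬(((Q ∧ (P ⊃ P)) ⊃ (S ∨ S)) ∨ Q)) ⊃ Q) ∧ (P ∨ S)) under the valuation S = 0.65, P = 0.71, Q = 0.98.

0.71

(P ⊃ P): 0.71 ≤ 0.71, so result = 1
(Q ∧ (P ⊃ P)) = min(0.98, 1) = 0.98
(S ∨ S) = max(0.65, 0.65) = 0.65
((Q ∧ (P ⊃ P)) ⊃ (S ∨ S)): 0.98 > 0.65, so result = 0.65
(((Q ∧ (P ⊃ P)) ⊃ (S ∨ S)) ∨ Q) = max(0.65, 0.98) = 0.98
¬(((Q ∧ (P ⊃ P)) ⊃ (S ∨ S)) ∨ Q): Gödel ¬ of 0.98 = 0 (operand ≠ 0)
(P ⊃ ¬(((Q ∧ (P ⊃ P)) ⊃ (S ∨ S)) ∨ Q)): 0.71 > 0, so result = 0
((P ⊃ ¬(((Q ∧ (P ⊃ P)) ⊃ (S ∨ S)) ∨ Q)) ⊃ Q): 0 ≤ 0.98, so result = 1
(P ∨ S) = max(0.71, 0.65) = 0.71
(((P ⊃ ¬(((Q ∧ (P ⊃ P)) ⊃ (S ∨ S)) ∨ Q)) ⊃ Q) ∧ (P ∨ S)) = min(1, 0.71) = 0.71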